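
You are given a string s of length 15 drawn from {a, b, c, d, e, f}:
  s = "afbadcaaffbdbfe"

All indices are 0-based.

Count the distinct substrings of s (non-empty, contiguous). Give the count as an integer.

109

rank | idx | suffix
   0 |   6 | aaffbdbfe
   1 |   3 | adcaaffbdbfe
   2 |   0 | afbadcaaffbdbfe
   3 |   7 | affbdbfe
   4 |   2 | badcaaffbdbfe
   5 |  10 | bdbfe
   6 |  12 | bfe
   7 |   5 | caaffbdbfe
   8 |  11 | dbfe
   9 |   4 | dcaaffbdbfe
  10 |  14 | e
  11 |   1 | fbadcaaffbdbfe
  12 |   9 | fbdbfe
  13 |  13 | fe
  14 |   8 | ffbdbfe

SA = [6, 3, 0, 7, 2, 10, 12, 5, 11, 4, 14, 1, 9, 13, 8]
rank  pair      lcp
   1  s[6:],s[3:]  1  'a'
   2  s[3:],s[0:]  1  'a'
   3  s[0:],s[7:]  2  'af'
   4  s[7:],s[2:]  0  ''
   5  s[2:],s[10:]  1  'b'
   6  s[10:],s[12:]  1  'b'
   7  s[12:],s[5:]  0  ''
   8  s[5:],s[11:]  0  ''
   9  s[11:],s[4:]  1  'd'
  10  s[4:],s[14:]  0  ''
  11  s[14:],s[1:]  0  ''
  12  s[1:],s[9:]  2  'fb'
  13  s[9:],s[13:]  1  'f'
  14  s[13:],s[8:]  1  'f'

n(n+1)/2 = 15·16/2 = 120
Σ LCP = 0 + 1 + 1 + 2 + 0 + 1 + 1 + 0 + 0 + 1 + 0 + 0 + 2 + 1 + 1 = 11
distinct = 120 − 11 = 109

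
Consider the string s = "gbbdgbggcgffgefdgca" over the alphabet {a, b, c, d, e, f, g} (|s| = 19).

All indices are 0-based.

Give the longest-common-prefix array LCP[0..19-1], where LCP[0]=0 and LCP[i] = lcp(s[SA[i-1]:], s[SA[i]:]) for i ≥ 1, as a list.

rank | idx | suffix
   0 |  18 | a
   1 |   1 | bbdgbggcgffgefdgca
   2 |   2 | bdgbggcgffgefdgca
   3 |   5 | bggcgffgefdgca
   4 |  17 | ca
   5 |   8 | cgffgefdgca
   6 |   3 | dgbggcgffgefdgca
   7 |  15 | dgca
   8 |  13 | efdgca
   9 |  14 | fdgca
  10 |  10 | ffgefdgca
  11 |  11 | fgefdgca
  12 |   0 | gbbdgbggcgffgefdgca
  13 |   4 | gbggcgffgefdgca
  14 |  16 | gca
  15 |   7 | gcgffgefdgca
  16 |  12 | gefdgca
  17 |   9 | gffgefdgca
  18 |   6 | ggcgffgefdgca

SA = [18, 1, 2, 5, 17, 8, 3, 15, 13, 14, 10, 11, 0, 4, 16, 7, 12, 9, 6]
i: (SA[i-1],SA[i]) lcp shared
  1: (18,1) 0 ''
  2: (1,2) 1 'b'
  3: (2,5) 1 'b'
  4: (5,17) 0 ''
  5: (17,8) 1 'c'
  6: (8,3) 0 ''
  7: (3,15) 2 'dg'
  8: (15,13) 0 ''
  9: (13,14) 0 ''
  10: (14,10) 1 'f'
  11: (10,11) 1 'f'
  12: (11,0) 0 ''
  13: (0,4) 2 'gb'
  14: (4,16) 1 'g'
  15: (16,7) 2 'gc'
  16: (7,12) 1 'g'
  17: (12,9) 1 'g'
  18: (9,6) 1 'g'

[0, 0, 1, 1, 0, 1, 0, 2, 0, 0, 1, 1, 0, 2, 1, 2, 1, 1, 1]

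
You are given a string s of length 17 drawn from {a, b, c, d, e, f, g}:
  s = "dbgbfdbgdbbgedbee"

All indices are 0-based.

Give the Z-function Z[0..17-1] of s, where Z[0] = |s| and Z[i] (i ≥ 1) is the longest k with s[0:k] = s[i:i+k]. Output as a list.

Z[0]=17
i=1: i≥r, start 0; Z[1]=0
i=2: i≥r, start 0; Z[2]=0
i=3: i≥r, start 0; Z[3]=0
i=4: i≥r, start 0; Z[4]=0
i=5: i≥r, start 0; Z[5]=3 grow→box=[5,8)
i=6: min(r-i=2, Z[1]=0)=0; Z[6]=0
i=7: min(r-i=1, Z[2]=0)=0; Z[7]=0
i=8: i≥r, start 0; Z[8]=2 grow→box=[8,10)
i=9: min(r-i=1, Z[1]=0)=0; Z[9]=0
i=10: i≥r, start 0; Z[10]=0
i=11: i≥r, start 0; Z[11]=0
i=12: i≥r, start 0; Z[12]=0
i=13: i≥r, start 0; Z[13]=2 grow→box=[13,15)
i=14: min(r-i=1, Z[1]=0)=0; Z[14]=0
i=15: i≥r, start 0; Z[15]=0
i=16: i≥r, start 0; Z[16]=0

[17, 0, 0, 0, 0, 3, 0, 0, 2, 0, 0, 0, 0, 2, 0, 0, 0]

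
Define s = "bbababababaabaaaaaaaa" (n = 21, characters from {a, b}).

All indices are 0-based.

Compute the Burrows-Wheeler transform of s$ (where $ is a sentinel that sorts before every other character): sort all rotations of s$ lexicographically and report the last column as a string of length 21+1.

rank  rotation                last
    0  $bbababababaabaaaaaaaa  a
    1  a$bbababababaabaaaaaaa  a
    2  aa$bbababababaabaaaaaa  a
    3  aaa$bbababababaabaaaaa  a
    4  aaaa$bbababababaabaaaa  a
    5  aaaaa$bbababababaabaaa  a
    6  aaaaaa$bbababababaabaa  a
    7  aaaaaaa$bbababababaaba  a
    8  aaaaaaaa$bbababababaab  b
    9  aabaaaaaaaa$bbabababab  b
   10  abaaaaaaaa$bbababababa  a
   11  abaabaaaaaaaa$bbababab  b
   12  ababaabaaaaaaaa$bbabab  b
   13  abababaabaaaaaaaa$bbab  b
   14  ababababaabaaaaaaaa$bb  b
   15  baaaaaaaa$bbababababaa  a
   16  baabaaaaaaaa$bbabababa  a
   17  babaabaaaaaaaa$bbababa  a
   18  bababaabaaaaaaaa$bbaba  a
   19  babababaabaaaaaaaa$bba  a
   20  bababababaabaaaaaaaa$b  b
   21  bbababababaabaaaaaaaa$  $

aaaaaaaabbabbbbaaaaab$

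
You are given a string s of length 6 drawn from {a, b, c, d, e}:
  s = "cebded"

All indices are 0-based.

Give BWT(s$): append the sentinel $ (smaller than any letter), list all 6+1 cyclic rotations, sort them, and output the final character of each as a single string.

de$ebcd

rank  rotation last
    0  $cebded  d
    1  bded$ce  e
    2  cebded$  $
    3  d$cebde  e
    4  ded$ceb  b
    5  ebded$c  c
    6  ed$cebd  d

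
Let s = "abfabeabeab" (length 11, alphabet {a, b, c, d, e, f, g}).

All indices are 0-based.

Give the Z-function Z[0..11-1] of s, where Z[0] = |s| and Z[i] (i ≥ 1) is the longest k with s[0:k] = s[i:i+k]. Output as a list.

[11, 0, 0, 2, 0, 0, 2, 0, 0, 2, 0]

Z[0]=11
i=1: i≥r, start 0; Z[1]=0
i=2: i≥r, start 0; Z[2]=0
i=3: i≥r, start 0; Z[3]=2 grow→box=[3,5)
i=4: min(r-i=1, Z[1]=0)=0; Z[4]=0
i=5: i≥r, start 0; Z[5]=0
i=6: i≥r, start 0; Z[6]=2 grow→box=[6,8)
i=7: min(r-i=1, Z[1]=0)=0; Z[7]=0
i=8: i≥r, start 0; Z[8]=0
i=9: i≥r, start 0; Z[9]=2 grow→box=[9,11)
i=10: min(r-i=1, Z[1]=0)=0; Z[10]=0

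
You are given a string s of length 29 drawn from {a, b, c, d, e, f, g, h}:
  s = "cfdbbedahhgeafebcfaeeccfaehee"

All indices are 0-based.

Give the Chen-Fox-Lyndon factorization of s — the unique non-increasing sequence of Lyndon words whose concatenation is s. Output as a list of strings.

emit factor 1: 'cfd' (i=0, period=3)
emit factor 2: 'bbed' (i=3, period=4)
emit factor 3: 'ahhge' (i=7, period=5)
emit factor 4: 'afebcf' (i=12, period=6)
emit factor 5: 'aeeccfaehee' (i=18, period=11)

["cfd", "bbed", "ahhge", "afebcf", "aeeccfaehee"]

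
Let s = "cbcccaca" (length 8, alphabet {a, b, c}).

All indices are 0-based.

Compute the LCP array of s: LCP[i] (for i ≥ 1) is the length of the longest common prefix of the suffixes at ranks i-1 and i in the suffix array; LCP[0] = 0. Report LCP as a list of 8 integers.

[0, 1, 0, 0, 2, 1, 1, 2]

sorted suffixes:
  #0 SA[0]=7  'a'
  #1 SA[1]=5  'aca'
  #2 SA[2]=1  'bcccaca'
  #3 SA[3]=6  'ca'
  #4 SA[4]=4  'caca'
  #5 SA[5]=0  'cbcccaca'
  #6 SA[6]=3  'ccaca'
  #7 SA[7]=2  'cccaca'

SA = [7, 5, 1, 6, 4, 0, 3, 2]
[i] adj suffixes → lcp
  [1] 7/5 → 1 ('a')
  [2] 5/1 → 0 ('')
  [3] 1/6 → 0 ('')
  [4] 6/4 → 2 ('ca')
  [5] 4/0 → 1 ('c')
  [6] 0/3 → 1 ('c')
  [7] 3/2 → 2 ('cc')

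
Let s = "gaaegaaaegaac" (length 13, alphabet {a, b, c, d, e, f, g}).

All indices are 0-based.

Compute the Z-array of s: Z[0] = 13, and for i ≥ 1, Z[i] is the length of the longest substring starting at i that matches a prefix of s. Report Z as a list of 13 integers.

Z[0]=13
i=1: outside box; Z[1]=0
i=2: outside box; Z[2]=0
i=3: outside box; Z[3]=0
i=4: outside box; Z[4]=3 grow→box=[4,7)
i=5: min(r-i=2, Z[1]=0)=0; Z[5]=0
i=6: min(r-i=1, Z[2]=0)=0; Z[6]=0
i=7: outside box; Z[7]=0
i=8: outside box; Z[8]=0
i=9: outside box; Z[9]=3 grow→box=[9,12)
i=10: min(r-i=2, Z[1]=0)=0; Z[10]=0
i=11: min(r-i=1, Z[2]=0)=0; Z[11]=0
i=12: outside box; Z[12]=0

[13, 0, 0, 0, 3, 0, 0, 0, 0, 3, 0, 0, 0]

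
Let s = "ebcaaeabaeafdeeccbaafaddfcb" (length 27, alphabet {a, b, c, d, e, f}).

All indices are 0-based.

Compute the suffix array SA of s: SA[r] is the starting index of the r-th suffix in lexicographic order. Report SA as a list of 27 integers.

sorted suffixes:
  #0 SA[0]=3  'aaeabaeafdeeccbaafaddfcb'
  #1 SA[1]=18  'aafaddfcb'
  #2 SA[2]=6  'abaeafdeeccbaafaddfcb'
  #3 SA[3]=21  'addfcb'
  #4 SA[4]=4  'aeabaeafdeeccbaafaddfcb'
  #5 SA[5]=8  'aeafdeeccbaafaddfcb'
  #6 SA[6]=19  'afaddfcb'
  #7 SA[7]=10  'afdeeccbaafaddfcb'
  #8 SA[8]=26  'b'
  #9 SA[9]=17  'baafaddfcb'
  #10 SA[10]=7  'baeafdeeccbaafaddfcb'
  #11 SA[11]=1  'bcaaeabaeafdeeccbaafaddfcb'
  #12 SA[12]=2  'caaeabaeafdeeccbaafaddfcb'
  #13 SA[13]=25  'cb'
  #14 SA[14]=16  'cbaafaddfcb'
  #15 SA[15]=15  'ccbaafaddfcb'
  #16 SA[16]=22  'ddfcb'
  #17 SA[17]=12  'deeccbaafaddfcb'
  #18 SA[18]=23  'dfcb'
  #19 SA[19]=5  'eabaeafdeeccbaafaddfcb'
  #20 SA[20]=9  'eafdeeccbaafaddfcb'
  #21 SA[21]=0  'ebcaaeabaeafdeeccbaafaddfcb'
  #22 SA[22]=14  'eccbaafaddfcb'
  #23 SA[23]=13  'eeccbaafaddfcb'
  #24 SA[24]=20  'faddfcb'
  #25 SA[25]=24  'fcb'
  #26 SA[26]=11  'fdeeccbaafaddfcb'

[3, 18, 6, 21, 4, 8, 19, 10, 26, 17, 7, 1, 2, 25, 16, 15, 22, 12, 23, 5, 9, 0, 14, 13, 20, 24, 11]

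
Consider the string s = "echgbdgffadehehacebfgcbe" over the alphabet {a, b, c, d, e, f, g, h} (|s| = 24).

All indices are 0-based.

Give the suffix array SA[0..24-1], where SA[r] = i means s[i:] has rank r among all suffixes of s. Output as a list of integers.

sorted suffixes:
  #0 SA[0]=15  'acebfgcbe'
  #1 SA[1]=9  'adehehacebfgcbe'
  #2 SA[2]=4  'bdgffadehehacebfgcbe'
  #3 SA[3]=22  'be'
  #4 SA[4]=18  'bfgcbe'
  #5 SA[5]=21  'cbe'
  #6 SA[6]=16  'cebfgcbe'
  #7 SA[7]=1  'chgbdgffadehehacebfgcbe'
  #8 SA[8]=10  'dehehacebfgcbe'
  #9 SA[9]=5  'dgffadehehacebfgcbe'
  #10 SA[10]=23  'e'
  #11 SA[11]=17  'ebfgcbe'
  #12 SA[12]=0  'echgbdgffadehehacebfgcbe'
  #13 SA[13]=13  'ehacebfgcbe'
  #14 SA[14]=11  'ehehacebfgcbe'
  #15 SA[15]=8  'fadehehacebfgcbe'
  #16 SA[16]=7  'ffadehehacebfgcbe'
  #17 SA[17]=19  'fgcbe'
  #18 SA[18]=3  'gbdgffadehehacebfgcbe'
  #19 SA[19]=20  'gcbe'
  #20 SA[20]=6  'gffadehehacebfgcbe'
  #21 SA[21]=14  'hacebfgcbe'
  #22 SA[22]=12  'hehacebfgcbe'
  #23 SA[23]=2  'hgbdgffadehehacebfgcbe'

[15, 9, 4, 22, 18, 21, 16, 1, 10, 5, 23, 17, 0, 13, 11, 8, 7, 19, 3, 20, 6, 14, 12, 2]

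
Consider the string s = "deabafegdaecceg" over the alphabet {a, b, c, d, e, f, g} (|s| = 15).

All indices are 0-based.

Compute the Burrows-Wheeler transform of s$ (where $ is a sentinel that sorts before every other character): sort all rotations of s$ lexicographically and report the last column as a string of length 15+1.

gedbaecg$dacfaee

rank  rotation          last
    0  $deabafegdaecceg  g
    1  abafegdaecceg$de  e
    2  aecceg$deabafegd  d
    3  afegdaecceg$deab  b
    4  bafegdaecceg$dea  a
    5  cceg$deabafegdae  e
    6  ceg$deabafegdaec  c
    7  daecceg$deabafeg  g
    8  deabafegdaecceg$  $
    9  eabafegdaecceg$d  d
   10  ecceg$deabafegda  a
   11  eg$deabafegdaecc  c
   12  egdaecceg$deabaf  f
   13  fegdaecceg$deaba  a
   14  g$deabafegdaecce  e
   15  gdaecceg$deabafe  e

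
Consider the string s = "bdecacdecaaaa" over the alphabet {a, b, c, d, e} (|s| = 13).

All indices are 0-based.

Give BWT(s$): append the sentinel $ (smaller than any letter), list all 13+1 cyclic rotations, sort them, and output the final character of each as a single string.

rank  rotation        last
    0  $bdecacdecaaaa  a
    1  a$bdecacdecaaa  a
    2  aa$bdecacdecaa  a
    3  aaa$bdecacdeca  a
    4  aaaa$bdecacdec  c
    5  acdecaaaa$bdec  c
    6  bdecacdecaaaa$  $
    7  caaaa$bdecacde  e
    8  cacdecaaaa$bde  e
    9  cdecaaaa$bdeca  a
   10  decaaaa$bdecac  c
   11  decacdecaaaa$b  b
   12  ecaaaa$bdecacd  d
   13  ecacdecaaaa$bd  d

aaaacc$eeacbdd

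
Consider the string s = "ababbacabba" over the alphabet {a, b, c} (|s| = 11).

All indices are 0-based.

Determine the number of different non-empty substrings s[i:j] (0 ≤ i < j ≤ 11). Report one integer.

50

rank→(start, suffix):
  0 → (10, 'a')
  1 → (0, 'ababbacabba')
  2 → (7, 'abba')
  3 → (2, 'abbacabba')
  4 → (5, 'acabba')
  5 → (9, 'ba')
  6 → (1, 'babbacabba')
  7 → (4, 'bacabba')
  8 → (8, 'bba')
  9 → (3, 'bbacabba')
  10 → (6, 'cabba')

SA = [10, 0, 7, 2, 5, 9, 1, 4, 8, 3, 6]
i: (SA[i-1],SA[i]) lcp shared
  1: (10,0) 1 'a'
  2: (0,7) 2 'ab'
  3: (7,2) 4 'abba'
  4: (2,5) 1 'a'
  5: (5,9) 0 ''
  6: (9,1) 2 'ba'
  7: (1,4) 2 'ba'
  8: (4,8) 1 'b'
  9: (8,3) 3 'bba'
  10: (3,6) 0 ''

n(n+1)/2 = 11·12/2 = 66
Σ LCP = 0 + 1 + 2 + 4 + 1 + 0 + 2 + 2 + 1 + 3 + 0 = 16
distinct = 66 − 16 = 50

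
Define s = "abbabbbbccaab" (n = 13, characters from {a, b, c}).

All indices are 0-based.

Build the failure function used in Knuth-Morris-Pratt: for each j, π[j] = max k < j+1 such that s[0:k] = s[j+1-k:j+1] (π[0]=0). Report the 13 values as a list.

π[0] = 0
j=1 s[j]='b': π[1]=0 (border '')
j=2 s[j]='b': π[2]=0 (border '')
j=3 s[j]='a': π[3]=1 (border 'a')
j=4 s[j]='b': π[4]=2 (border 'ab')
j=5 s[j]='b': π[5]=3 (border 'abb')
j=6 s[j]='b': k: 3→0; π[6]=0 (border '')
j=7 s[j]='b': π[7]=0 (border '')
j=8 s[j]='c': π[8]=0 (border '')
j=9 s[j]='c': π[9]=0 (border '')
j=10 s[j]='a': π[10]=1 (border 'a')
j=11 s[j]='a': k: 1→0; π[11]=1 (border 'a')
j=12 s[j]='b': π[12]=2 (border 'ab')

[0, 0, 0, 1, 2, 3, 0, 0, 0, 0, 1, 1, 2]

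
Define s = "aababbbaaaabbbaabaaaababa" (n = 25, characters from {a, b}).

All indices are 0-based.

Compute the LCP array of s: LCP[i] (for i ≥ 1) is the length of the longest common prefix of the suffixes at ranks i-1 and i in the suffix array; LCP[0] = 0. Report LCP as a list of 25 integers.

sorted suffixes:
  #0 SA[0]=24  'a'
  #1 SA[1]=17  'aaaababa'
  #2 SA[2]=7  'aaaabbbaabaaaababa'
  #3 SA[3]=18  'aaababa'
  #4 SA[4]=8  'aaabbbaabaaaababa'
  #5 SA[5]=14  'aabaaaababa'
  #6 SA[6]=19  'aababa'
  #7 SA[7]=0  'aababbbaaaabbbaabaaaababa'
  #8 SA[8]=9  'aabbbaabaaaababa'
  #9 SA[9]=22  'aba'
  #10 SA[10]=15  'abaaaababa'
  #11 SA[11]=20  'ababa'
  #12 SA[12]=1  'ababbbaaaabbbaabaaaababa'
  #13 SA[13]=3  'abbbaaaabbbaabaaaababa'
  #14 SA[14]=10  'abbbaabaaaababa'
  #15 SA[15]=23  'ba'
  #16 SA[16]=16  'baaaababa'
  #17 SA[17]=6  'baaaabbbaabaaaababa'
  #18 SA[18]=13  'baabaaaababa'
  #19 SA[19]=21  'baba'
  #20 SA[20]=2  'babbbaaaabbbaabaaaababa'
  #21 SA[21]=5  'bbaaaabbbaabaaaababa'
  #22 SA[22]=12  'bbaabaaaababa'
  #23 SA[23]=4  'bbbaaaabbbaabaaaababa'
  #24 SA[24]=11  'bbbaabaaaababa'

SA = [24, 17, 7, 18, 8, 14, 19, 0, 9, 22, 15, 20, 1, 3, 10, 23, 16, 6, 13, 21, 2, 5, 12, 4, 11]
i: (SA[i-1],SA[i]) lcp shared
  1: (24,17) 1 'a'
  2: (17,7) 5 'aaaab'
  3: (7,18) 3 'aaa'
  4: (18,8) 4 'aaab'
  5: (8,14) 2 'aa'
  6: (14,19) 4 'aaba'
  7: (19,0) 5 'aabab'
  8: (0,9) 3 'aab'
  9: (9,22) 1 'a'
  10: (22,15) 3 'aba'
  11: (15,20) 3 'aba'
  12: (20,1) 4 'abab'
  13: (1,3) 2 'ab'
  14: (3,10) 6 'abbbaa'
  15: (10,23) 0 ''
  16: (23,16) 2 'ba'
  17: (16,6) 6 'baaaab'
  18: (6,13) 3 'baa'
  19: (13,21) 2 'ba'
  20: (21,2) 3 'bab'
  21: (2,5) 1 'b'
  22: (5,12) 4 'bbaa'
  23: (12,4) 2 'bb'
  24: (4,11) 5 'bbbaa'

[0, 1, 5, 3, 4, 2, 4, 5, 3, 1, 3, 3, 4, 2, 6, 0, 2, 6, 3, 2, 3, 1, 4, 2, 5]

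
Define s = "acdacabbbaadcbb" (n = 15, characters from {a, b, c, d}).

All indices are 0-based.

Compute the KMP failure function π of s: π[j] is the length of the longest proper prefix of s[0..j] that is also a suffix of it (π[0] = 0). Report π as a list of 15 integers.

[0, 0, 0, 1, 2, 1, 0, 0, 0, 1, 1, 0, 0, 0, 0]

π[0] = 0
j=1 s[j]='c': π[1]=0 (border '')
j=2 s[j]='d': π[2]=0 (border '')
j=3 s[j]='a': π[3]=1 (border 'a')
j=4 s[j]='c': π[4]=2 (border 'ac')
j=5 s[j]='a': k: 2→0; π[5]=1 (border 'a')
j=6 s[j]='b': k: 1→0; π[6]=0 (border '')
j=7 s[j]='b': π[7]=0 (border '')
j=8 s[j]='b': π[8]=0 (border '')
j=9 s[j]='a': π[9]=1 (border 'a')
j=10 s[j]='a': k: 1→0; π[10]=1 (border 'a')
j=11 s[j]='d': k: 1→0; π[11]=0 (border '')
j=12 s[j]='c': π[12]=0 (border '')
j=13 s[j]='b': π[13]=0 (border '')
j=14 s[j]='b': π[14]=0 (border '')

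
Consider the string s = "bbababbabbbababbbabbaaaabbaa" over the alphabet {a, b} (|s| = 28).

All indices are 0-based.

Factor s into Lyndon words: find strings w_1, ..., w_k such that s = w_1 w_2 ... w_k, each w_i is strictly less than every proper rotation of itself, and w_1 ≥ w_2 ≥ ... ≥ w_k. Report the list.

["b", "b", "ababbabbbababbbabb", "aaaabb", "a", "a"]

emit factor 1: 'b' (i=0, period=1)
emit factor 2: 'b' (i=1, period=1)
emit factor 3: 'ababbabbbababbbabb' (i=2, period=18)
emit factor 4: 'aaaabb' (i=20, period=6)
emit factor 5: 'a' (i=26, period=1)
emit factor 6: 'a' (i=27, period=1)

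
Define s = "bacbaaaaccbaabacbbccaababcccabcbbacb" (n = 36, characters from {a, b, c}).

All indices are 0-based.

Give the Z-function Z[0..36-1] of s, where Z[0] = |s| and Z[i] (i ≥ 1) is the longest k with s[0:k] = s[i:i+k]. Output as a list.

[36, 0, 0, 2, 0, 0, 0, 0, 0, 0, 2, 0, 0, 4, 0, 0, 1, 1, 0, 0, 0, 0, 2, 0, 1, 0, 0, 0, 0, 1, 0, 1, 4, 0, 0, 1]

Z[0]=36
i=1: fresh scan; Z[1]=0
i=2: fresh scan; Z[2]=0
i=3: fresh scan; Z[3]=2 extend→box=[3,5)
i=4: min(r-i=1, Z[1]=0)=0; Z[4]=0
i=5: fresh scan; Z[5]=0
i=6: fresh scan; Z[6]=0
i=7: fresh scan; Z[7]=0
i=8: fresh scan; Z[8]=0
i=9: fresh scan; Z[9]=0
i=10: fresh scan; Z[10]=2 extend→box=[10,12)
i=11: min(r-i=1, Z[1]=0)=0; Z[11]=0
i=12: fresh scan; Z[12]=0
i=13: fresh scan; Z[13]=4 extend→box=[13,17)
i=14: min(r-i=3, Z[1]=0)=0; Z[14]=0
i=15: min(r-i=2, Z[2]=0)=0; Z[15]=0
i=16: min(r-i=1, Z[3]=2)=1; Z[16]=1
i=17: fresh scan; Z[17]=1 extend→box=[17,18)
i=18: fresh scan; Z[18]=0
i=19: fresh scan; Z[19]=0
i=20: fresh scan; Z[20]=0
i=21: fresh scan; Z[21]=0
i=22: fresh scan; Z[22]=2 extend→box=[22,24)
i=23: min(r-i=1, Z[1]=0)=0; Z[23]=0
i=24: fresh scan; Z[24]=1 extend→box=[24,25)
i=25: fresh scan; Z[25]=0
i=26: fresh scan; Z[26]=0
i=27: fresh scan; Z[27]=0
i=28: fresh scan; Z[28]=0
i=29: fresh scan; Z[29]=1 extend→box=[29,30)
i=30: fresh scan; Z[30]=0
i=31: fresh scan; Z[31]=1 extend→box=[31,32)
i=32: fresh scan; Z[32]=4 extend→box=[32,36)
i=33: min(r-i=3, Z[1]=0)=0; Z[33]=0
i=34: min(r-i=2, Z[2]=0)=0; Z[34]=0
i=35: min(r-i=1, Z[3]=2)=1; Z[35]=1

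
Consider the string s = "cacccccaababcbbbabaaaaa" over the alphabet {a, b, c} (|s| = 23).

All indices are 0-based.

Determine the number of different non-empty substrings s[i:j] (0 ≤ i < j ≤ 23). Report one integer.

sorted suffixes:
  #0 SA[0]=22  'a'
  #1 SA[1]=21  'aa'
  #2 SA[2]=20  'aaa'
  #3 SA[3]=19  'aaaa'
  #4 SA[4]=18  'aaaaa'
  #5 SA[5]=7  'aababcbbbabaaaaa'
  #6 SA[6]=16  'abaaaaa'
  #7 SA[7]=8  'ababcbbbabaaaaa'
  #8 SA[8]=10  'abcbbbabaaaaa'
  #9 SA[9]=1  'acccccaababcbbbabaaaaa'
  #10 SA[10]=17  'baaaaa'
  #11 SA[11]=15  'babaaaaa'
  #12 SA[12]=9  'babcbbbabaaaaa'
  #13 SA[13]=14  'bbabaaaaa'
  #14 SA[14]=13  'bbbabaaaaa'
  #15 SA[15]=11  'bcbbbabaaaaa'
  #16 SA[16]=6  'caababcbbbabaaaaa'
  #17 SA[17]=0  'cacccccaababcbbbabaaaaa'
  #18 SA[18]=12  'cbbbabaaaaa'
  #19 SA[19]=5  'ccaababcbbbabaaaaa'
  #20 SA[20]=4  'cccaababcbbbabaaaaa'
  #21 SA[21]=3  'ccccaababcbbbabaaaaa'
  #22 SA[22]=2  'cccccaababcbbbabaaaaa'

SA = [22, 21, 20, 19, 18, 7, 16, 8, 10, 1, 17, 15, 9, 14, 13, 11, 6, 0, 12, 5, 4, 3, 2]
[i] adj suffixes → lcp
  [1] 22/21 → 1 ('a')
  [2] 21/20 → 2 ('aa')
  [3] 20/19 → 3 ('aaa')
  [4] 19/18 → 4 ('aaaa')
  [5] 18/7 → 2 ('aa')
  [6] 7/16 → 1 ('a')
  [7] 16/8 → 3 ('aba')
  [8] 8/10 → 2 ('ab')
  [9] 10/1 → 1 ('a')
  [10] 1/17 → 0 ('')
  [11] 17/15 → 2 ('ba')
  [12] 15/9 → 3 ('bab')
  [13] 9/14 → 1 ('b')
  [14] 14/13 → 2 ('bb')
  [15] 13/11 → 1 ('b')
  [16] 11/6 → 0 ('')
  [17] 6/0 → 2 ('ca')
  [18] 0/12 → 1 ('c')
  [19] 12/5 → 1 ('c')
  [20] 5/4 → 2 ('cc')
  [21] 4/3 → 3 ('ccc')
  [22] 3/2 → 4 ('cccc')

n(n+1)/2 = 23·24/2 = 276
Σ LCP = 0 + 1 + 2 + 3 + 4 + 2 + 1 + 3 + 2 + 1 + 0 + 2 + 3 + 1 + 2 + 1 + 0 + 2 + 1 + 1 + 2 + 3 + 4 = 41
distinct = 276 − 41 = 235

235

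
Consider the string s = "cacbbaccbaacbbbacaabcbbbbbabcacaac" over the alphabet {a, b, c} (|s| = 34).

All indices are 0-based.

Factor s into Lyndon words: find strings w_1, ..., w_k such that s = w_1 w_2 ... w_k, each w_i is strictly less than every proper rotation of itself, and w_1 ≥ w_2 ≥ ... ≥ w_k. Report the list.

["c", "acbbaccb", "aacbbbac", "aabcbbbbbabcacaac"]

emit factor 1: 'c' (i=0, period=1)
emit factor 2: 'acbbaccb' (i=1, period=8)
emit factor 3: 'aacbbbac' (i=9, period=8)
emit factor 4: 'aabcbbbbbabcacaac' (i=17, period=17)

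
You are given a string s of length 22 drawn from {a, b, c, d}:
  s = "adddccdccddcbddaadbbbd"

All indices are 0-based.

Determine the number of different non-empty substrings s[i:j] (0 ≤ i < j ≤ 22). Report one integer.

221

rank→(start, suffix):
  0 → (15, 'aadbbbd')
  1 → (16, 'adbbbd')
  2 → (0, 'adddccdccddcbddaadbbbd')
  3 → (18, 'bbbd')
  4 → (19, 'bbd')
  5 → (20, 'bd')
  6 → (12, 'bddaadbbbd')
  7 → (11, 'cbddaadbbbd')
  8 → (4, 'ccdccddcbddaadbbbd')
  9 → (7, 'ccddcbddaadbbbd')
  10 → (5, 'cdccddcbddaadbbbd')
  11 → (8, 'cddcbddaadbbbd')
  12 → (21, 'd')
  13 → (14, 'daadbbbd')
  14 → (17, 'dbbbd')
  15 → (10, 'dcbddaadbbbd')
  16 → (3, 'dccdccddcbddaadbbbd')
  17 → (6, 'dccddcbddaadbbbd')
  18 → (13, 'ddaadbbbd')
  19 → (9, 'ddcbddaadbbbd')
  20 → (2, 'ddccdccddcbddaadbbbd')
  21 → (1, 'dddccdccddcbddaadbbbd')

SA = [15, 16, 0, 18, 19, 20, 12, 11, 4, 7, 5, 8, 21, 14, 17, 10, 3, 6, 13, 9, 2, 1]
rank  pair      lcp
   1  s[15:],s[16:]  1  'a'
   2  s[16:],s[0:]  2  'ad'
   3  s[0:],s[18:]  0  ''
   4  s[18:],s[19:]  2  'bb'
   5  s[19:],s[20:]  1  'b'
   6  s[20:],s[12:]  2  'bd'
   7  s[12:],s[11:]  0  ''
   8  s[11:],s[4:]  1  'c'
   9  s[4:],s[7:]  3  'ccd'
  10  s[7:],s[5:]  1  'c'
  11  s[5:],s[8:]  2  'cd'
  12  s[8:],s[21:]  0  ''
  13  s[21:],s[14:]  1  'd'
  14  s[14:],s[17:]  1  'd'
  15  s[17:],s[10:]  1  'd'
  16  s[10:],s[3:]  2  'dc'
  17  s[3:],s[6:]  4  'dccd'
  18  s[6:],s[13:]  1  'd'
  19  s[13:],s[9:]  2  'dd'
  20  s[9:],s[2:]  3  'ddc'
  21  s[2:],s[1:]  2  'dd'

n(n+1)/2 = 22·23/2 = 253
Σ LCP = 0 + 1 + 2 + 0 + 2 + 1 + 2 + 0 + 1 + 3 + 1 + 2 + 0 + 1 + 1 + 1 + 2 + 4 + 1 + 2 + 3 + 2 = 32
distinct = 253 − 32 = 221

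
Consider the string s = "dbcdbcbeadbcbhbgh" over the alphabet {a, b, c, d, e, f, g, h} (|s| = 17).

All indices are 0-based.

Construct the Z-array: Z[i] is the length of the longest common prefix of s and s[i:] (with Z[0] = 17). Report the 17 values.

Z[0]=17
i=1: fresh scan; Z[1]=0
i=2: fresh scan; Z[2]=0
i=3: fresh scan; Z[3]=3 extend→box=[3,6)
i=4: min(r-i=2, Z[1]=0)=0; Z[4]=0
i=5: min(r-i=1, Z[2]=0)=0; Z[5]=0
i=6: fresh scan; Z[6]=0
i=7: fresh scan; Z[7]=0
i=8: fresh scan; Z[8]=0
i=9: fresh scan; Z[9]=3 extend→box=[9,12)
i=10: min(r-i=2, Z[1]=0)=0; Z[10]=0
i=11: min(r-i=1, Z[2]=0)=0; Z[11]=0
i=12: fresh scan; Z[12]=0
i=13: fresh scan; Z[13]=0
i=14: fresh scan; Z[14]=0
i=15: fresh scan; Z[15]=0
i=16: fresh scan; Z[16]=0

[17, 0, 0, 3, 0, 0, 0, 0, 0, 3, 0, 0, 0, 0, 0, 0, 0]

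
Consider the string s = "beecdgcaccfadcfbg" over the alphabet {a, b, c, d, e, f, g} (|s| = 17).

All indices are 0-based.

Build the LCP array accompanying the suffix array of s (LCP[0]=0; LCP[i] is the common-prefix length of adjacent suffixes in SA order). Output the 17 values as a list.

rank | idx | suffix
   0 |   7 | accfadcfbg
   1 |  11 | adcfbg
   2 |   0 | beecdgcaccfadcfbg
   3 |  15 | bg
   4 |   6 | caccfadcfbg
   5 |   8 | ccfadcfbg
   6 |   3 | cdgcaccfadcfbg
   7 |   9 | cfadcfbg
   8 |  13 | cfbg
   9 |  12 | dcfbg
  10 |   4 | dgcaccfadcfbg
  11 |   2 | ecdgcaccfadcfbg
  12 |   1 | eecdgcaccfadcfbg
  13 |  10 | fadcfbg
  14 |  14 | fbg
  15 |  16 | g
  16 |   5 | gcaccfadcfbg

SA = [7, 11, 0, 15, 6, 8, 3, 9, 13, 12, 4, 2, 1, 10, 14, 16, 5]
[i] adj suffixes → lcp
  [1] 7/11 → 1 ('a')
  [2] 11/0 → 0 ('')
  [3] 0/15 → 1 ('b')
  [4] 15/6 → 0 ('')
  [5] 6/8 → 1 ('c')
  [6] 8/3 → 1 ('c')
  [7] 3/9 → 1 ('c')
  [8] 9/13 → 2 ('cf')
  [9] 13/12 → 0 ('')
  [10] 12/4 → 1 ('d')
  [11] 4/2 → 0 ('')
  [12] 2/1 → 1 ('e')
  [13] 1/10 → 0 ('')
  [14] 10/14 → 1 ('f')
  [15] 14/16 → 0 ('')
  [16] 16/5 → 1 ('g')

[0, 1, 0, 1, 0, 1, 1, 1, 2, 0, 1, 0, 1, 0, 1, 0, 1]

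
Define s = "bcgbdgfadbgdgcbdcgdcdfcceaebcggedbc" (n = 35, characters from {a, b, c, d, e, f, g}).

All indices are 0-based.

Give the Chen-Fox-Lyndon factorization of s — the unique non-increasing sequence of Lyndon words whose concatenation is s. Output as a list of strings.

emit factor 1: 'bcgbdgf' (i=0, period=7)
emit factor 2: 'adbgdgcbdcgdcdfcceaebcggedbc' (i=7, period=28)

["bcgbdgf", "adbgdgcbdcgdcdfcceaebcggedbc"]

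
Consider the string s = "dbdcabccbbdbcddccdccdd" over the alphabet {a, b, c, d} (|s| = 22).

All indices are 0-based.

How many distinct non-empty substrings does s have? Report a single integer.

221

sorted suffixes:
  #0 SA[0]=4  'abccbbdbcddccdccdd'
  #1 SA[1]=8  'bbdbcddccdccdd'
  #2 SA[2]=5  'bccbbdbcddccdccdd'
  #3 SA[3]=11  'bcddccdccdd'
  #4 SA[4]=9  'bdbcddccdccdd'
  #5 SA[5]=1  'bdcabccbbdbcddccdccdd'
  #6 SA[6]=3  'cabccbbdbcddccdccdd'
  #7 SA[7]=7  'cbbdbcddccdccdd'
  #8 SA[8]=6  'ccbbdbcddccdccdd'
  #9 SA[9]=15  'ccdccdd'
  #10 SA[10]=18  'ccdd'
  #11 SA[11]=16  'cdccdd'
  #12 SA[12]=19  'cdd'
  #13 SA[13]=12  'cddccdccdd'
  #14 SA[14]=21  'd'
  #15 SA[15]=10  'dbcddccdccdd'
  #16 SA[16]=0  'dbdcabccbbdbcddccdccdd'
  #17 SA[17]=2  'dcabccbbdbcddccdccdd'
  #18 SA[18]=14  'dccdccdd'
  #19 SA[19]=17  'dccdd'
  #20 SA[20]=20  'dd'
  #21 SA[21]=13  'ddccdccdd'

SA = [4, 8, 5, 11, 9, 1, 3, 7, 6, 15, 18, 16, 19, 12, 21, 10, 0, 2, 14, 17, 20, 13]
rank  pair      lcp
   1  s[4:],s[8:]  0  ''
   2  s[8:],s[5:]  1  'b'
   3  s[5:],s[11:]  2  'bc'
   4  s[11:],s[9:]  1  'b'
   5  s[9:],s[1:]  2  'bd'
   6  s[1:],s[3:]  0  ''
   7  s[3:],s[7:]  1  'c'
   8  s[7:],s[6:]  1  'c'
   9  s[6:],s[15:]  2  'cc'
  10  s[15:],s[18:]  3  'ccd'
  11  s[18:],s[16:]  1  'c'
  12  s[16:],s[19:]  2  'cd'
  13  s[19:],s[12:]  3  'cdd'
  14  s[12:],s[21:]  0  ''
  15  s[21:],s[10:]  1  'd'
  16  s[10:],s[0:]  2  'db'
  17  s[0:],s[2:]  1  'd'
  18  s[2:],s[14:]  2  'dc'
  19  s[14:],s[17:]  4  'dccd'
  20  s[17:],s[20:]  1  'd'
  21  s[20:],s[13:]  2  'dd'

n(n+1)/2 = 22·23/2 = 253
Σ LCP = 0 + 0 + 1 + 2 + 1 + 2 + 0 + 1 + 1 + 2 + 3 + 1 + 2 + 3 + 0 + 1 + 2 + 1 + 2 + 4 + 1 + 2 = 32
distinct = 253 − 32 = 221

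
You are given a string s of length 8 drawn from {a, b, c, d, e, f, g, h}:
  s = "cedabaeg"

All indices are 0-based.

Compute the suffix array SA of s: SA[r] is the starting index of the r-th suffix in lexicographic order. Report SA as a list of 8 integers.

[3, 5, 4, 0, 2, 1, 6, 7]

rank→(start, suffix):
  0 → (3, 'abaeg')
  1 → (5, 'aeg')
  2 → (4, 'baeg')
  3 → (0, 'cedabaeg')
  4 → (2, 'dabaeg')
  5 → (1, 'edabaeg')
  6 → (6, 'eg')
  7 → (7, 'g')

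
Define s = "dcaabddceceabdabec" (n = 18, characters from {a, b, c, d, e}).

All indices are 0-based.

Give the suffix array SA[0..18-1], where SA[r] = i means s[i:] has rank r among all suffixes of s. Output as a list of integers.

rank | idx | suffix
   0 |   2 | aabddceceabdabec
   1 |  11 | abdabec
   2 |   3 | abddceceabdabec
   3 |  14 | abec
   4 |  12 | bdabec
   5 |   4 | bddceceabdabec
   6 |  15 | bec
   7 |  17 | c
   8 |   1 | caabddceceabdabec
   9 |   9 | ceabdabec
  10 |   7 | ceceabdabec
  11 |  13 | dabec
  12 |   0 | dcaabddceceabdabec
  13 |   6 | dceceabdabec
  14 |   5 | ddceceabdabec
  15 |  10 | eabdabec
  16 |  16 | ec
  17 |   8 | eceabdabec

[2, 11, 3, 14, 12, 4, 15, 17, 1, 9, 7, 13, 0, 6, 5, 10, 16, 8]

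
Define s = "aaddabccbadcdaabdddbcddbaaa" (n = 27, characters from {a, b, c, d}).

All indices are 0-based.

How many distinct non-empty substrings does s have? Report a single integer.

rank→(start, suffix):
  0 → (26, 'a')
  1 → (25, 'aa')
  2 → (24, 'aaa')
  3 → (13, 'aabdddbcddbaaa')
  4 → (0, 'aaddabccbadcdaabdddbcddbaaa')
  5 → (4, 'abccbadcdaabdddbcddbaaa')
  6 → (14, 'abdddbcddbaaa')
  7 → (9, 'adcdaabdddbcddbaaa')
  8 → (1, 'addabccbadcdaabdddbcddbaaa')
  9 → (23, 'baaa')
  10 → (8, 'badcdaabdddbcddbaaa')
  11 → (5, 'bccbadcdaabdddbcddbaaa')
  12 → (19, 'bcddbaaa')
  13 → (15, 'bdddbcddbaaa')
  14 → (7, 'cbadcdaabdddbcddbaaa')
  15 → (6, 'ccbadcdaabdddbcddbaaa')
  16 → (11, 'cdaabdddbcddbaaa')
  17 → (20, 'cddbaaa')
  18 → (12, 'daabdddbcddbaaa')
  19 → (3, 'dabccbadcdaabdddbcddbaaa')
  20 → (22, 'dbaaa')
  21 → (18, 'dbcddbaaa')
  22 → (10, 'dcdaabdddbcddbaaa')
  23 → (2, 'ddabccbadcdaabdddbcddbaaa')
  24 → (21, 'ddbaaa')
  25 → (17, 'ddbcddbaaa')
  26 → (16, 'dddbcddbaaa')

SA = [26, 25, 24, 13, 0, 4, 14, 9, 1, 23, 8, 5, 19, 15, 7, 6, 11, 20, 12, 3, 22, 18, 10, 2, 21, 17, 16]
rank  pair      lcp
   1  s[26:],s[25:]  1  'a'
   2  s[25:],s[24:]  2  'aa'
   3  s[24:],s[13:]  2  'aa'
   4  s[13:],s[0:]  2  'aa'
   5  s[0:],s[4:]  1  'a'
   6  s[4:],s[14:]  2  'ab'
   7  s[14:],s[9:]  1  'a'
   8  s[9:],s[1:]  2  'ad'
   9  s[1:],s[23:]  0  ''
  10  s[23:],s[8:]  2  'ba'
  11  s[8:],s[5:]  1  'b'
  12  s[5:],s[19:]  2  'bc'
  13  s[19:],s[15:]  1  'b'
  14  s[15:],s[7:]  0  ''
  15  s[7:],s[6:]  1  'c'
  16  s[6:],s[11:]  1  'c'
  17  s[11:],s[20:]  2  'cd'
  18  s[20:],s[12:]  0  ''
  19  s[12:],s[3:]  2  'da'
  20  s[3:],s[22:]  1  'd'
  21  s[22:],s[18:]  2  'db'
  22  s[18:],s[10:]  1  'd'
  23  s[10:],s[2:]  1  'd'
  24  s[2:],s[21:]  2  'dd'
  25  s[21:],s[17:]  3  'ddb'
  26  s[17:],s[16:]  2  'dd'

n(n+1)/2 = 27·28/2 = 378
Σ LCP = 0 + 1 + 2 + 2 + 2 + 1 + 2 + 1 + 2 + 0 + 2 + 1 + 2 + 1 + 0 + 1 + 1 + 2 + 0 + 2 + 1 + 2 + 1 + 1 + 2 + 3 + 2 = 37
distinct = 378 − 37 = 341

341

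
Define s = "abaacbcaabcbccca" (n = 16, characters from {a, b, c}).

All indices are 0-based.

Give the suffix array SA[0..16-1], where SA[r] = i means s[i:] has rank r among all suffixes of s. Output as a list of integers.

sorted suffixes:
  #0 SA[0]=15  'a'
  #1 SA[1]=7  'aabcbccca'
  #2 SA[2]=2  'aacbcaabcbccca'
  #3 SA[3]=0  'abaacbcaabcbccca'
  #4 SA[4]=8  'abcbccca'
  #5 SA[5]=3  'acbcaabcbccca'
  #6 SA[6]=1  'baacbcaabcbccca'
  #7 SA[7]=5  'bcaabcbccca'
  #8 SA[8]=9  'bcbccca'
  #9 SA[9]=11  'bccca'
  #10 SA[10]=14  'ca'
  #11 SA[11]=6  'caabcbccca'
  #12 SA[12]=4  'cbcaabcbccca'
  #13 SA[13]=10  'cbccca'
  #14 SA[14]=13  'cca'
  #15 SA[15]=12  'ccca'

[15, 7, 2, 0, 8, 3, 1, 5, 9, 11, 14, 6, 4, 10, 13, 12]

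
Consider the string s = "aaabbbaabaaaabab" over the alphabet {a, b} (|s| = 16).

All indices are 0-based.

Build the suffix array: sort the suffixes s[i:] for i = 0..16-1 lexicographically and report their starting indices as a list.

rank | idx | suffix
   0 |   9 | aaaabab
   1 |  10 | aaabab
   2 |   0 | aaabbbaabaaaabab
   3 |   6 | aabaaaabab
   4 |  11 | aabab
   5 |   1 | aabbbaabaaaabab
   6 |  14 | ab
   7 |   7 | abaaaabab
   8 |  12 | abab
   9 |   2 | abbbaabaaaabab
  10 |  15 | b
  11 |   8 | baaaabab
  12 |   5 | baabaaaabab
  13 |  13 | bab
  14 |   4 | bbaabaaaabab
  15 |   3 | bbbaabaaaabab

[9, 10, 0, 6, 11, 1, 14, 7, 12, 2, 15, 8, 5, 13, 4, 3]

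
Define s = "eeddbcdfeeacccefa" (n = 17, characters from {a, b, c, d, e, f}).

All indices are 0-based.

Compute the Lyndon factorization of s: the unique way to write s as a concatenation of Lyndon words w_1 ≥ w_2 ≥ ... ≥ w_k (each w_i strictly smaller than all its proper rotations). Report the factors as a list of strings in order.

["e", "e", "d", "d", "bcdfee", "acccef", "a"]

emit factor 1: 'e' (i=0, period=1)
emit factor 2: 'e' (i=1, period=1)
emit factor 3: 'd' (i=2, period=1)
emit factor 4: 'd' (i=3, period=1)
emit factor 5: 'bcdfee' (i=4, period=6)
emit factor 6: 'acccef' (i=10, period=6)
emit factor 7: 'a' (i=16, period=1)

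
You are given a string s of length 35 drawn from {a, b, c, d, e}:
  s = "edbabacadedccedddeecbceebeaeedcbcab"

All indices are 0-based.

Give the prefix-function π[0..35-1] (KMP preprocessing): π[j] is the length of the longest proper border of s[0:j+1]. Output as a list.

[0, 0, 0, 0, 0, 0, 0, 0, 0, 1, 2, 0, 0, 1, 2, 0, 0, 1, 1, 0, 0, 0, 1, 1, 0, 1, 0, 1, 1, 2, 0, 0, 0, 0, 0]

π[0] = 0
j=1 s[j]='d': π[1]=0 (border '')
j=2 s[j]='b': π[2]=0 (border '')
j=3 s[j]='a': π[3]=0 (border '')
j=4 s[j]='b': π[4]=0 (border '')
j=5 s[j]='a': π[5]=0 (border '')
j=6 s[j]='c': π[6]=0 (border '')
j=7 s[j]='a': π[7]=0 (border '')
j=8 s[j]='d': π[8]=0 (border '')
j=9 s[j]='e': π[9]=1 (border 'e')
j=10 s[j]='d': π[10]=2 (border 'ed')
j=11 s[j]='c': k: 2→0; π[11]=0 (border '')
j=12 s[j]='c': π[12]=0 (border '')
j=13 s[j]='e': π[13]=1 (border 'e')
j=14 s[j]='d': π[14]=2 (border 'ed')
j=15 s[j]='d': k: 2→0; π[15]=0 (border '')
j=16 s[j]='d': π[16]=0 (border '')
j=17 s[j]='e': π[17]=1 (border 'e')
j=18 s[j]='e': k: 1→0; π[18]=1 (border 'e')
j=19 s[j]='c': k: 1→0; π[19]=0 (border '')
j=20 s[j]='b': π[20]=0 (border '')
j=21 s[j]='c': π[21]=0 (border '')
j=22 s[j]='e': π[22]=1 (border 'e')
j=23 s[j]='e': k: 1→0; π[23]=1 (border 'e')
j=24 s[j]='b': k: 1→0; π[24]=0 (border '')
j=25 s[j]='e': π[25]=1 (border 'e')
j=26 s[j]='a': k: 1→0; π[26]=0 (border '')
j=27 s[j]='e': π[27]=1 (border 'e')
j=28 s[j]='e': k: 1→0; π[28]=1 (border 'e')
j=29 s[j]='d': π[29]=2 (border 'ed')
j=30 s[j]='c': k: 2→0; π[30]=0 (border '')
j=31 s[j]='b': π[31]=0 (border '')
j=32 s[j]='c': π[32]=0 (border '')
j=33 s[j]='a': π[33]=0 (border '')
j=34 s[j]='b': π[34]=0 (border '')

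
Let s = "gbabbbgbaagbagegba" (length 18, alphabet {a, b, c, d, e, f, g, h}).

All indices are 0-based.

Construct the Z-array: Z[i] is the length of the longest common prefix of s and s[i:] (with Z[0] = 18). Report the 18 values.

[18, 0, 0, 0, 0, 0, 3, 0, 0, 0, 3, 0, 0, 1, 0, 3, 0, 0]

Z[0]=18
i=1: fresh scan; Z[1]=0
i=2: fresh scan; Z[2]=0
i=3: fresh scan; Z[3]=0
i=4: fresh scan; Z[4]=0
i=5: fresh scan; Z[5]=0
i=6: fresh scan; Z[6]=3 grow→box=[6,9)
i=7: min(r-i=2, Z[1]=0)=0; Z[7]=0
i=8: min(r-i=1, Z[2]=0)=0; Z[8]=0
i=9: fresh scan; Z[9]=0
i=10: fresh scan; Z[10]=3 grow→box=[10,13)
i=11: min(r-i=2, Z[1]=0)=0; Z[11]=0
i=12: min(r-i=1, Z[2]=0)=0; Z[12]=0
i=13: fresh scan; Z[13]=1 grow→box=[13,14)
i=14: fresh scan; Z[14]=0
i=15: fresh scan; Z[15]=3 grow→box=[15,18)
i=16: min(r-i=2, Z[1]=0)=0; Z[16]=0
i=17: min(r-i=1, Z[2]=0)=0; Z[17]=0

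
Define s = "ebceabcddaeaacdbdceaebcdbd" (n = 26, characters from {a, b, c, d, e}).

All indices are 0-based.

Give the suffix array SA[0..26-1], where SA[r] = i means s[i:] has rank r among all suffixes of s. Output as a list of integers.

rank | idx | suffix
   0 |  11 | aacdbdceaebcdbd
   1 |   4 | abcddaeaacdbdceaebcdbd
   2 |  12 | acdbdceaebcdbd
   3 |   9 | aeaacdbdceaebcdbd
   4 |  19 | aebcdbd
   5 |  21 | bcdbd
   6 |   5 | bcddaeaacdbdceaebcdbd
   7 |   1 | bceabcddaeaacdbdceaebcdbd
   8 |  24 | bd
   9 |  15 | bdceaebcdbd
  10 |  22 | cdbd
  11 |  13 | cdbdceaebcdbd
  12 |   6 | cddaeaacdbdceaebcdbd
  13 |   2 | ceabcddaeaacdbdceaebcdbd
  14 |  17 | ceaebcdbd
  15 |  25 | d
  16 |   8 | daeaacdbdceaebcdbd
  17 |  23 | dbd
  18 |  14 | dbdceaebcdbd
  19 |  16 | dceaebcdbd
  20 |   7 | ddaeaacdbdceaebcdbd
  21 |  10 | eaacdbdceaebcdbd
  22 |   3 | eabcddaeaacdbdceaebcdbd
  23 |  18 | eaebcdbd
  24 |  20 | ebcdbd
  25 |   0 | ebceabcddaeaacdbdceaebcdbd

[11, 4, 12, 9, 19, 21, 5, 1, 24, 15, 22, 13, 6, 2, 17, 25, 8, 23, 14, 16, 7, 10, 3, 18, 20, 0]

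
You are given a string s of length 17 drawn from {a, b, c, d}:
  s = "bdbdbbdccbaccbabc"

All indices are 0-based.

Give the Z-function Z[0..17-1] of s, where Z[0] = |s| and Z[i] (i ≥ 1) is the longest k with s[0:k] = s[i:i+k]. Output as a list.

[17, 0, 3, 0, 1, 2, 0, 0, 0, 1, 0, 0, 0, 1, 0, 1, 0]

Z[0]=17
i=1: fresh scan; Z[1]=0
i=2: fresh scan; Z[2]=3 grow→box=[2,5)
i=3: min(r-i=2, Z[1]=0)=0; Z[3]=0
i=4: min(r-i=1, Z[2]=3)=1; Z[4]=1
i=5: fresh scan; Z[5]=2 grow→box=[5,7)
i=6: min(r-i=1, Z[1]=0)=0; Z[6]=0
i=7: fresh scan; Z[7]=0
i=8: fresh scan; Z[8]=0
i=9: fresh scan; Z[9]=1 grow→box=[9,10)
i=10: fresh scan; Z[10]=0
i=11: fresh scan; Z[11]=0
i=12: fresh scan; Z[12]=0
i=13: fresh scan; Z[13]=1 grow→box=[13,14)
i=14: fresh scan; Z[14]=0
i=15: fresh scan; Z[15]=1 grow→box=[15,16)
i=16: fresh scan; Z[16]=0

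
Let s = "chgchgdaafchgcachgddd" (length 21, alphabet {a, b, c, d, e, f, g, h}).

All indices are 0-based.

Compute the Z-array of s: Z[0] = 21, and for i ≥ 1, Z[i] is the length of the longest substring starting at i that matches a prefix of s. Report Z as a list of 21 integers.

[21, 0, 0, 3, 0, 0, 0, 0, 0, 0, 4, 0, 0, 1, 0, 3, 0, 0, 0, 0, 0]

Z[0]=21
i=1: outside box; Z[1]=0
i=2: outside box; Z[2]=0
i=3: outside box; Z[3]=3 extend→box=[3,6)
i=4: min(r-i=2, Z[1]=0)=0; Z[4]=0
i=5: min(r-i=1, Z[2]=0)=0; Z[5]=0
i=6: outside box; Z[6]=0
i=7: outside box; Z[7]=0
i=8: outside box; Z[8]=0
i=9: outside box; Z[9]=0
i=10: outside box; Z[10]=4 extend→box=[10,14)
i=11: min(r-i=3, Z[1]=0)=0; Z[11]=0
i=12: min(r-i=2, Z[2]=0)=0; Z[12]=0
i=13: min(r-i=1, Z[3]=3)=1; Z[13]=1
i=14: outside box; Z[14]=0
i=15: outside box; Z[15]=3 extend→box=[15,18)
i=16: min(r-i=2, Z[1]=0)=0; Z[16]=0
i=17: min(r-i=1, Z[2]=0)=0; Z[17]=0
i=18: outside box; Z[18]=0
i=19: outside box; Z[19]=0
i=20: outside box; Z[20]=0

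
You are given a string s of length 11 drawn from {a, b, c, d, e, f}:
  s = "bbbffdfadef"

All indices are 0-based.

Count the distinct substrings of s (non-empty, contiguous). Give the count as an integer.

sorted suffixes:
  #0 SA[0]=7  'adef'
  #1 SA[1]=0  'bbbffdfadef'
  #2 SA[2]=1  'bbffdfadef'
  #3 SA[3]=2  'bffdfadef'
  #4 SA[4]=8  'def'
  #5 SA[5]=5  'dfadef'
  #6 SA[6]=9  'ef'
  #7 SA[7]=10  'f'
  #8 SA[8]=6  'fadef'
  #9 SA[9]=4  'fdfadef'
  #10 SA[10]=3  'ffdfadef'

SA = [7, 0, 1, 2, 8, 5, 9, 10, 6, 4, 3]
rank  pair      lcp
   1  s[7:],s[0:]  0  ''
   2  s[0:],s[1:]  2  'bb'
   3  s[1:],s[2:]  1  'b'
   4  s[2:],s[8:]  0  ''
   5  s[8:],s[5:]  1  'd'
   6  s[5:],s[9:]  0  ''
   7  s[9:],s[10:]  0  ''
   8  s[10:],s[6:]  1  'f'
   9  s[6:],s[4:]  1  'f'
  10  s[4:],s[3:]  1  'f'

n(n+1)/2 = 11·12/2 = 66
Σ LCP = 0 + 0 + 2 + 1 + 0 + 1 + 0 + 0 + 1 + 1 + 1 = 7
distinct = 66 − 7 = 59

59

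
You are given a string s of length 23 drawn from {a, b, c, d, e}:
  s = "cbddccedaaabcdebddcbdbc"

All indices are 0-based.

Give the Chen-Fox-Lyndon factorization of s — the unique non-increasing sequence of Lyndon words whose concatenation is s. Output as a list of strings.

["c", "bddcced", "aaabcdebddcbdbc"]

emit factor 1: 'c' (i=0, period=1)
emit factor 2: 'bddcced' (i=1, period=7)
emit factor 3: 'aaabcdebddcbdbc' (i=8, period=15)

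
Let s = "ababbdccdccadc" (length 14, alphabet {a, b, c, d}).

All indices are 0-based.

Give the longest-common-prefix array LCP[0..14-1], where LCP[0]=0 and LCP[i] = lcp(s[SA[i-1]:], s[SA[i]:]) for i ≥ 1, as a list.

[0, 2, 1, 0, 1, 1, 0, 1, 1, 2, 1, 0, 2, 3]

rank | idx | suffix
   0 |   0 | ababbdccdccadc
   1 |   2 | abbdccdccadc
   2 |  11 | adc
   3 |   1 | babbdccdccadc
   4 |   3 | bbdccdccadc
   5 |   4 | bdccdccadc
   6 |  13 | c
   7 |  10 | cadc
   8 |   9 | ccadc
   9 |   6 | ccdccadc
  10 |   7 | cdccadc
  11 |  12 | dc
  12 |   8 | dccadc
  13 |   5 | dccdccadc

SA = [0, 2, 11, 1, 3, 4, 13, 10, 9, 6, 7, 12, 8, 5]
i: (SA[i-1],SA[i]) lcp shared
  1: (0,2) 2 'ab'
  2: (2,11) 1 'a'
  3: (11,1) 0 ''
  4: (1,3) 1 'b'
  5: (3,4) 1 'b'
  6: (4,13) 0 ''
  7: (13,10) 1 'c'
  8: (10,9) 1 'c'
  9: (9,6) 2 'cc'
  10: (6,7) 1 'c'
  11: (7,12) 0 ''
  12: (12,8) 2 'dc'
  13: (8,5) 3 'dcc'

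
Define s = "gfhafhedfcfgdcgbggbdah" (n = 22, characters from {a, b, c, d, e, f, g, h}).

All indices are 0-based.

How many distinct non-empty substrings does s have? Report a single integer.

237

sorted suffixes:
  #0 SA[0]=3  'afhedfcfgdcgbggbdah'
  #1 SA[1]=20  'ah'
  #2 SA[2]=18  'bdah'
  #3 SA[3]=15  'bggbdah'
  #4 SA[4]=9  'cfgdcgbggbdah'
  #5 SA[5]=13  'cgbggbdah'
  #6 SA[6]=19  'dah'
  #7 SA[7]=12  'dcgbggbdah'
  #8 SA[8]=7  'dfcfgdcgbggbdah'
  #9 SA[9]=6  'edfcfgdcgbggbdah'
  #10 SA[10]=8  'fcfgdcgbggbdah'
  #11 SA[11]=10  'fgdcgbggbdah'
  #12 SA[12]=1  'fhafhedfcfgdcgbggbdah'
  #13 SA[13]=4  'fhedfcfgdcgbggbdah'
  #14 SA[14]=17  'gbdah'
  #15 SA[15]=14  'gbggbdah'
  #16 SA[16]=11  'gdcgbggbdah'
  #17 SA[17]=0  'gfhafhedfcfgdcgbggbdah'
  #18 SA[18]=16  'ggbdah'
  #19 SA[19]=21  'h'
  #20 SA[20]=2  'hafhedfcfgdcgbggbdah'
  #21 SA[21]=5  'hedfcfgdcgbggbdah'

SA = [3, 20, 18, 15, 9, 13, 19, 12, 7, 6, 8, 10, 1, 4, 17, 14, 11, 0, 16, 21, 2, 5]
rank  pair      lcp
   1  s[3:],s[20:]  1  'a'
   2  s[20:],s[18:]  0  ''
   3  s[18:],s[15:]  1  'b'
   4  s[15:],s[9:]  0  ''
   5  s[9:],s[13:]  1  'c'
   6  s[13:],s[19:]  0  ''
   7  s[19:],s[12:]  1  'd'
   8  s[12:],s[7:]  1  'd'
   9  s[7:],s[6:]  0  ''
  10  s[6:],s[8:]  0  ''
  11  s[8:],s[10:]  1  'f'
  12  s[10:],s[1:]  1  'f'
  13  s[1:],s[4:]  2  'fh'
  14  s[4:],s[17:]  0  ''
  15  s[17:],s[14:]  2  'gb'
  16  s[14:],s[11:]  1  'g'
  17  s[11:],s[0:]  1  'g'
  18  s[0:],s[16:]  1  'g'
  19  s[16:],s[21:]  0  ''
  20  s[21:],s[2:]  1  'h'
  21  s[2:],s[5:]  1  'h'

n(n+1)/2 = 22·23/2 = 253
Σ LCP = 0 + 1 + 0 + 1 + 0 + 1 + 0 + 1 + 1 + 0 + 0 + 1 + 1 + 2 + 0 + 2 + 1 + 1 + 1 + 0 + 1 + 1 = 16
distinct = 253 − 16 = 237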